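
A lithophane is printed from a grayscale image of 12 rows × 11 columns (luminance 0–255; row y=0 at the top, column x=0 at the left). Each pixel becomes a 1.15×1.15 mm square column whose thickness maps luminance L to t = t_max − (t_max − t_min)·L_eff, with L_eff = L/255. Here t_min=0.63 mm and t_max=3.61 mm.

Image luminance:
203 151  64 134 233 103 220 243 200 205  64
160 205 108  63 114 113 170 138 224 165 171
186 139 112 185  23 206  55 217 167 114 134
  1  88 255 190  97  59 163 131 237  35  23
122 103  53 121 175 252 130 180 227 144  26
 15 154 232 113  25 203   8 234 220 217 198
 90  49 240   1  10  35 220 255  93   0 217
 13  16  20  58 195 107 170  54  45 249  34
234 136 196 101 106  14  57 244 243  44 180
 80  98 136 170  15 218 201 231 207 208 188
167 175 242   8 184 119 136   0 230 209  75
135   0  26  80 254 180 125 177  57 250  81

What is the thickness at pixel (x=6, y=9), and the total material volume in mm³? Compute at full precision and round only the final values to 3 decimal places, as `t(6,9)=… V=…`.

t(6,9)=1.261 V=354.973

span = t_max - t_min = 3.61 - 0.63 = 2.980
L(6,9) = 201, L_eff = 201/255 = 0.788235
t(6,9) = 3.61 - 2.980·0.788235 = 1.261
Σt over all 12·11 pixels = 570373/2125 ≈ 268.4108235
V = pitch²·Σt = 1.15²·570373/2125 = 354.973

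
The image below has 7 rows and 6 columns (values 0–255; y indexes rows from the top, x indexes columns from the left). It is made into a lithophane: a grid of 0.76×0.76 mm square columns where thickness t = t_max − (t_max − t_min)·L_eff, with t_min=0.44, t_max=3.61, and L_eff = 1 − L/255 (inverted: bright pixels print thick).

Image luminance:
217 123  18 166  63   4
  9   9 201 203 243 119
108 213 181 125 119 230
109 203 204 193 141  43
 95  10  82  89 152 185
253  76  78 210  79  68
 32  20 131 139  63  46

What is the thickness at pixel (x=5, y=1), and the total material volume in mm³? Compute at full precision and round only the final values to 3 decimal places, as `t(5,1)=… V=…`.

span = t_max - t_min = 3.61 - 0.44 = 3.170
L(5,1) = 119, L_eff = 1 - 119/255 = 0.533333 (inverted)
t(5,1) = 3.61 - 3.170·0.533333 = 1.919
Σt over all 7·6 pixels = 172727/2125 ≈ 81.2832941
V = pitch²·Σt = 0.76²·172727/2125 = 46.949

t(5,1)=1.919 V=46.949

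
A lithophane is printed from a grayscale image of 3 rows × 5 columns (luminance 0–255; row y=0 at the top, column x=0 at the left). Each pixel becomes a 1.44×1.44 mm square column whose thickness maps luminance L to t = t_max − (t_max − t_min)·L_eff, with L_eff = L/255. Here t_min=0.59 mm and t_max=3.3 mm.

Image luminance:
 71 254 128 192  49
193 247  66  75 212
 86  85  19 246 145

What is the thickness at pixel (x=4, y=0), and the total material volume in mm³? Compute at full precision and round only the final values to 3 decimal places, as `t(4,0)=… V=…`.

t(4,0)=2.779 V=57.071

span = t_max - t_min = 3.3 - 0.59 = 2.710
L(4,0) = 49, L_eff = 49/255 = 0.192157
t(4,0) = 3.3 - 2.710·0.192157 = 2.779
Σt over all 3·5 pixels = 350911/12750 ≈ 27.5224314
V = pitch²·Σt = 1.44²·350911/12750 = 57.071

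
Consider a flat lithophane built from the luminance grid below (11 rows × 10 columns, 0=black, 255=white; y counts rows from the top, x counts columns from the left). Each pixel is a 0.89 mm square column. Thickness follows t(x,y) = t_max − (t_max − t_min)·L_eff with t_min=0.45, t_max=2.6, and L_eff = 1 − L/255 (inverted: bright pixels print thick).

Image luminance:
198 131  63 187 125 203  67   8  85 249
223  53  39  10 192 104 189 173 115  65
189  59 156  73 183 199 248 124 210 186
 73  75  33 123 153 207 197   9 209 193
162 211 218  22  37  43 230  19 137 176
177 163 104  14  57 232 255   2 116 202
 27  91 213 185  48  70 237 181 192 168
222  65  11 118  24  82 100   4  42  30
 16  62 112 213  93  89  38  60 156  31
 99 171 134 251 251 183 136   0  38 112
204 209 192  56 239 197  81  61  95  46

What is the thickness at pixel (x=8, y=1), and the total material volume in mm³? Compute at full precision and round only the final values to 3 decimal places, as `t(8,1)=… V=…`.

span = t_max - t_min = 2.6 - 0.45 = 2.150
L(8,1) = 115, L_eff = 1 - 115/255 = 0.549020 (inverted)
t(8,1) = 2.6 - 2.150·0.549020 = 1.420
Σt over all 11·10 pixels = 42056/255 ≈ 164.9254902
V = pitch²·Σt = 0.89²·42056/255 = 130.637

t(8,1)=1.420 V=130.637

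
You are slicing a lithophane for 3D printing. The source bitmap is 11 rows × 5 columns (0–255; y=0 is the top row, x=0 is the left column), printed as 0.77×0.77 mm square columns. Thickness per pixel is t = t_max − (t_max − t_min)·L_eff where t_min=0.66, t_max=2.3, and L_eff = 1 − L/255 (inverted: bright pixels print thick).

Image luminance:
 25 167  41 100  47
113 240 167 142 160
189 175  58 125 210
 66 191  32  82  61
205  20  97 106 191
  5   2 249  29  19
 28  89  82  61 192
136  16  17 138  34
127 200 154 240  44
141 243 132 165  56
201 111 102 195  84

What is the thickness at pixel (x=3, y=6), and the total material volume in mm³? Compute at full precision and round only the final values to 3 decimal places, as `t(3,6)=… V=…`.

t(3,6)=1.052 V=45.553

span = t_max - t_min = 2.3 - 0.66 = 1.640
L(3,6) = 61, L_eff = 1 - 61/255 = 0.760784 (inverted)
t(3,6) = 2.3 - 1.640·0.760784 = 1.052
Σt over all 11·5 pixels = 979589/12750 ≈ 76.8305098
V = pitch²·Σt = 0.77²·979589/12750 = 45.553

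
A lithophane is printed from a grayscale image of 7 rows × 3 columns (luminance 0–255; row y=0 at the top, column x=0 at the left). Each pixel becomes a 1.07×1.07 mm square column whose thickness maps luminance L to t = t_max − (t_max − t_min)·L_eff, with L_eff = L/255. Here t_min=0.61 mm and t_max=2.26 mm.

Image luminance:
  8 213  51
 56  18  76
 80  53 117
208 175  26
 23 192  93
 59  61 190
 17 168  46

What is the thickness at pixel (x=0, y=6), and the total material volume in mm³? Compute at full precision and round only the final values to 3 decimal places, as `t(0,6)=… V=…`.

t(0,6)=2.150 V=40.039

span = t_max - t_min = 2.26 - 0.61 = 1.650
L(0,6) = 17, L_eff = 17/255 = 0.066667
t(0,6) = 2.26 - 1.650·0.066667 = 2.150
Σt over all 7·3 pixels = 14863/425 ≈ 34.9717647
V = pitch²·Σt = 1.07²·14863/425 = 40.039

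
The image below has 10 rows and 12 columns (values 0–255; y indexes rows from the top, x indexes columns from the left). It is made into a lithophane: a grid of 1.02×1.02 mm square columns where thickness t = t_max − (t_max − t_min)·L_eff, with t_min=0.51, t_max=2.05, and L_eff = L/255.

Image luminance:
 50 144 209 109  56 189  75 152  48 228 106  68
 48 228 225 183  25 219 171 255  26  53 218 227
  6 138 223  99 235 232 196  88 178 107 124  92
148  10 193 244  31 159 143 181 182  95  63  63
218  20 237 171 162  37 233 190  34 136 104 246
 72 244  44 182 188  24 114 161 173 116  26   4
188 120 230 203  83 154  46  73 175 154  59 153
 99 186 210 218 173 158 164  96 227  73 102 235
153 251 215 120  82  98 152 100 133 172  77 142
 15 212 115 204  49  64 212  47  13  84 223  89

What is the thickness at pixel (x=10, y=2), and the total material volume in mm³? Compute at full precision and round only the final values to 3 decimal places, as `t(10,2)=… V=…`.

t(10,2)=1.301 V=153.654

span = t_max - t_min = 2.05 - 0.51 = 1.540
L(10,2) = 124, L_eff = 124/255 = 0.486275
t(10,2) = 2.05 - 1.540·0.486275 = 1.301
Σt over all 10·12 pixels = 1883017/12750 ≈ 147.6876078
V = pitch²·Σt = 1.02²·1883017/12750 = 153.654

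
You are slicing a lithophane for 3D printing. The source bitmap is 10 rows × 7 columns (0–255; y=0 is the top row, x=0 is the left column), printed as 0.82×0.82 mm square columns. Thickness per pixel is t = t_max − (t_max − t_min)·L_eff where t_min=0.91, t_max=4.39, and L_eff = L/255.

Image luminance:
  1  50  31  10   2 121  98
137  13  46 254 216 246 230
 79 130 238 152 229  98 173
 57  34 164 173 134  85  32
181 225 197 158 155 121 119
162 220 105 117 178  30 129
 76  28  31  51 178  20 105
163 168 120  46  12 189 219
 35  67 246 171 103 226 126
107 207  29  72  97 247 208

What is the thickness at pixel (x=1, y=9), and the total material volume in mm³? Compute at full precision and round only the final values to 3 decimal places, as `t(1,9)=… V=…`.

span = t_max - t_min = 4.39 - 0.91 = 3.480
L(1,9) = 207, L_eff = 207/255 = 0.811765
t(1,9) = 4.39 - 3.480·0.811765 = 1.565
Σt over all 10·7 pixels = 802759/4250 ≈ 188.8844706
V = pitch²·Σt = 0.82²·802759/4250 = 127.006

t(1,9)=1.565 V=127.006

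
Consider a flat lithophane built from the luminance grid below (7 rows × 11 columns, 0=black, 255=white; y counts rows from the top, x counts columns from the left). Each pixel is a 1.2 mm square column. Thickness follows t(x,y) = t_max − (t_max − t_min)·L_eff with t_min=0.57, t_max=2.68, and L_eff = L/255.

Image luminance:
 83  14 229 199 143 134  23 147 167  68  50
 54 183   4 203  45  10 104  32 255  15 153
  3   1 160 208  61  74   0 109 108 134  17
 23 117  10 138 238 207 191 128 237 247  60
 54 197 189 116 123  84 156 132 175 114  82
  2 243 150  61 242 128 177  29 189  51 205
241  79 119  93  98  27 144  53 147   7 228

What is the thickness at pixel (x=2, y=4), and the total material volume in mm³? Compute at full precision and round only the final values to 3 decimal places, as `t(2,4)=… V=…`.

span = t_max - t_min = 2.68 - 0.57 = 2.110
L(2,4) = 189, L_eff = 189/255 = 0.741176
t(2,4) = 2.68 - 2.110·0.741176 = 1.116
Σt over all 7·11 pixels = 3379849/25500 ≈ 132.5430980
V = pitch²·Σt = 1.2²·3379849/25500 = 190.862

t(2,4)=1.116 V=190.862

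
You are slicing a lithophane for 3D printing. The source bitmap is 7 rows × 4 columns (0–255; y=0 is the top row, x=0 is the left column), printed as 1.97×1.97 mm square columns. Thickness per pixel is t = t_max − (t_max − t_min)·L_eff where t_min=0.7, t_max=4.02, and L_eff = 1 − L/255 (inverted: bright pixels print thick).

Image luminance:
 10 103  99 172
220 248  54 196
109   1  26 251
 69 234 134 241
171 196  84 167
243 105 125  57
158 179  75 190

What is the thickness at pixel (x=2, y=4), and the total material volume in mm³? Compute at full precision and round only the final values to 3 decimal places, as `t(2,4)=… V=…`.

t(2,4)=1.794 V=273.983

span = t_max - t_min = 4.02 - 0.7 = 3.320
L(2,4) = 84, L_eff = 1 - 84/255 = 0.670588 (inverted)
t(2,4) = 4.02 - 3.320·0.670588 = 1.794
Σt over all 7·4 pixels = 450061/6375 ≈ 70.5978039
V = pitch²·Σt = 1.97²·450061/6375 = 273.983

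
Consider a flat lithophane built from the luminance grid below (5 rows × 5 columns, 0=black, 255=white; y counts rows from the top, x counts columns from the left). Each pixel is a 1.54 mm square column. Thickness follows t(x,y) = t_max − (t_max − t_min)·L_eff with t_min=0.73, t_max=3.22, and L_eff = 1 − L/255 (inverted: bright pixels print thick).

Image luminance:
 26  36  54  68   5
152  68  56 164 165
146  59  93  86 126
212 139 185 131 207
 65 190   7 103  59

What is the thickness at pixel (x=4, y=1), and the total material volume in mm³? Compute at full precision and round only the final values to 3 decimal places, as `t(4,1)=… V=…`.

span = t_max - t_min = 3.22 - 0.73 = 2.490
L(4,1) = 165, L_eff = 1 - 165/255 = 0.352941 (inverted)
t(4,1) = 3.22 - 2.490·0.352941 = 2.341
Σt over all 5·5 pixels = 371091/8500 ≈ 43.6577647
V = pitch²·Σt = 1.54²·371091/8500 = 103.539

t(4,1)=2.341 V=103.539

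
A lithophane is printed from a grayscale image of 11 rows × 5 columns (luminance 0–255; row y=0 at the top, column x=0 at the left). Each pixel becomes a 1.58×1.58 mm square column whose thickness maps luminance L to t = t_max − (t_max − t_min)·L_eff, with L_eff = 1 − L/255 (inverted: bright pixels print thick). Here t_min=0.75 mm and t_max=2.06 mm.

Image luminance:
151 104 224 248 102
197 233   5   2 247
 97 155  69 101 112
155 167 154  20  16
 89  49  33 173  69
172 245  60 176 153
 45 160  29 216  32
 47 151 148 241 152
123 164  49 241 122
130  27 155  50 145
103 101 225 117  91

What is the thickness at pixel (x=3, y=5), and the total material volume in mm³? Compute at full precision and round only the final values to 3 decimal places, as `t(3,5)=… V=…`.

span = t_max - t_min = 2.06 - 0.75 = 1.310
L(3,5) = 176, L_eff = 1 - 176/255 = 0.309804 (inverted)
t(3,5) = 2.06 - 1.310·0.309804 = 1.654
Σt over all 11·5 pixels = 1948177/25500 ≈ 76.3990980
V = pitch²·Σt = 1.58²·1948177/25500 = 190.723

t(3,5)=1.654 V=190.723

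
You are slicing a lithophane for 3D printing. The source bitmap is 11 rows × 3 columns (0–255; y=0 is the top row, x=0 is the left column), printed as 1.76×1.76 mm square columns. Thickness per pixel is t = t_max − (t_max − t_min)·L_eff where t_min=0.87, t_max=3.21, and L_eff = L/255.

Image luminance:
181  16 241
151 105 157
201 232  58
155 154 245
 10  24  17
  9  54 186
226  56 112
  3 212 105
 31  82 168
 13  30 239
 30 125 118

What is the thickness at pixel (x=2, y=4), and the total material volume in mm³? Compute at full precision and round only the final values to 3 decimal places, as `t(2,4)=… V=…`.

span = t_max - t_min = 3.21 - 0.87 = 2.340
L(2,4) = 17, L_eff = 17/255 = 0.066667
t(2,4) = 3.21 - 2.340·0.066667 = 3.054
Σt over all 11·3 pixels = 608217/8500 ≈ 71.5549412
V = pitch²·Σt = 1.76²·608217/8500 = 221.649

t(2,4)=3.054 V=221.649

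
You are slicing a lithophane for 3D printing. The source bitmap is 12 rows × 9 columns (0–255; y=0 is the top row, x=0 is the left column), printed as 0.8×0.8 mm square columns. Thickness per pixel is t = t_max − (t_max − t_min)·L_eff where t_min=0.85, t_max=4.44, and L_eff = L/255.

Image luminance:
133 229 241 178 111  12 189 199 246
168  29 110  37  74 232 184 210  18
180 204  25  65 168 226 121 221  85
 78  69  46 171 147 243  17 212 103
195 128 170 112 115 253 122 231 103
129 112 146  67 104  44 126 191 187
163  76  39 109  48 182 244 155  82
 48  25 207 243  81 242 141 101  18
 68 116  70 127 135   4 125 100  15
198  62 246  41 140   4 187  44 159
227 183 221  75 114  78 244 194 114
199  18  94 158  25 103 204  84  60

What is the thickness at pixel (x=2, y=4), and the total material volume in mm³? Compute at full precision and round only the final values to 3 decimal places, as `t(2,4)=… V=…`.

span = t_max - t_min = 4.44 - 0.85 = 3.590
L(2,4) = 170, L_eff = 170/255 = 0.666667
t(2,4) = 4.44 - 3.590·0.666667 = 2.047
Σt over all 12·9 pixels = 601463/2125 ≈ 283.0414118
V = pitch²·Σt = 0.8²·601463/2125 = 181.147

t(2,4)=2.047 V=181.147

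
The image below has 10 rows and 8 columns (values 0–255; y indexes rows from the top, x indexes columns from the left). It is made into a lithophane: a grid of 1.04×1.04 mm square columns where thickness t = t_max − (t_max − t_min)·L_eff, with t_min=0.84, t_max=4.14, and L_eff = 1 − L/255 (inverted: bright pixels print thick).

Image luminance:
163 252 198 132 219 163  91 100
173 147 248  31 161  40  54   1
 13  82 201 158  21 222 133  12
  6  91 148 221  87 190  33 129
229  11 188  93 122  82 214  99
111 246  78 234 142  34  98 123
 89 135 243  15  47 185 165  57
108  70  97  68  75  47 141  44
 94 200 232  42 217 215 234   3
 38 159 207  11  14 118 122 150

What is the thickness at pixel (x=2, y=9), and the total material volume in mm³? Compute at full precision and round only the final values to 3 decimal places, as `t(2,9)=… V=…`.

t(2,9)=3.519 V=207.980

span = t_max - t_min = 4.14 - 0.84 = 3.300
L(2,9) = 207, L_eff = 1 - 207/255 = 0.188235 (inverted)
t(2,9) = 4.14 - 3.300·0.188235 = 3.519
Σt over all 10·8 pixels = 81723/425 ≈ 192.2894118
V = pitch²·Σt = 1.04²·81723/425 = 207.980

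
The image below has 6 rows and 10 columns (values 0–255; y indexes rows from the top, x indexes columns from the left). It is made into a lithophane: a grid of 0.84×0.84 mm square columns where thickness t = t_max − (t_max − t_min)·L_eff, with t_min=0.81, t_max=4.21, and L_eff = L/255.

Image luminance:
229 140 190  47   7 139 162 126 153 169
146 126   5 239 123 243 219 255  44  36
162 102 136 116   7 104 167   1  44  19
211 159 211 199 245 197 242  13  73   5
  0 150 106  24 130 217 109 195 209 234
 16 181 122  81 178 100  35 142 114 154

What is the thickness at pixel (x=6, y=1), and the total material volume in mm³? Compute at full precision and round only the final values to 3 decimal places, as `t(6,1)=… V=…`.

span = t_max - t_min = 4.21 - 0.81 = 3.400
L(6,1) = 219, L_eff = 219/255 = 0.858824
t(6,1) = 4.21 - 3.400·0.858824 = 1.290
Σt over all 6·10 pixels = 11237/75 ≈ 149.8266667
V = pitch²·Σt = 0.84²·11237/75 = 105.718

t(6,1)=1.290 V=105.718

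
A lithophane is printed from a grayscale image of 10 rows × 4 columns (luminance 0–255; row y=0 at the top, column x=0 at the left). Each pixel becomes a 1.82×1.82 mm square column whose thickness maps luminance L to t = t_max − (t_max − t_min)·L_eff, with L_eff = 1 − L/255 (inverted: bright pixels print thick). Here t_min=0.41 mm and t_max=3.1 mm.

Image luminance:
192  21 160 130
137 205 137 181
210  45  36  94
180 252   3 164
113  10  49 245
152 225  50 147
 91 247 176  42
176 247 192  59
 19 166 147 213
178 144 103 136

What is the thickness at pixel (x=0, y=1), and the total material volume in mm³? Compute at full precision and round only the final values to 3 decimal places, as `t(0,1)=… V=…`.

t(0,1)=1.855 V=245.599

span = t_max - t_min = 3.1 - 0.41 = 2.690
L(0,1) = 137, L_eff = 1 - 137/255 = 0.462745 (inverted)
t(0,1) = 3.1 - 2.690·0.462745 = 1.855
Σt over all 10·4 pixels = 55609/750 ≈ 74.1453333
V = pitch²·Σt = 1.82²·55609/750 = 245.599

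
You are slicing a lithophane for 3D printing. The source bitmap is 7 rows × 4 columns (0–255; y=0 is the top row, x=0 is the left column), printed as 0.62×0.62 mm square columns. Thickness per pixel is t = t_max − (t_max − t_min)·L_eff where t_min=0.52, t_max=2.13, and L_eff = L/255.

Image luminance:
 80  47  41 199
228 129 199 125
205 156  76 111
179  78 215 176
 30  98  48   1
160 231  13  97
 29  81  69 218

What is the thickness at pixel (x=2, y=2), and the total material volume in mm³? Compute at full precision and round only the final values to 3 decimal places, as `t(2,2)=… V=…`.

t(2,2)=1.650 V=14.870

span = t_max - t_min = 2.13 - 0.52 = 1.610
L(2,2) = 76, L_eff = 76/255 = 0.298039
t(2,2) = 2.13 - 1.610·0.298039 = 1.650
Σt over all 7·4 pixels = 986461/25500 ≈ 38.6847451
V = pitch²·Σt = 0.62²·986461/25500 = 14.870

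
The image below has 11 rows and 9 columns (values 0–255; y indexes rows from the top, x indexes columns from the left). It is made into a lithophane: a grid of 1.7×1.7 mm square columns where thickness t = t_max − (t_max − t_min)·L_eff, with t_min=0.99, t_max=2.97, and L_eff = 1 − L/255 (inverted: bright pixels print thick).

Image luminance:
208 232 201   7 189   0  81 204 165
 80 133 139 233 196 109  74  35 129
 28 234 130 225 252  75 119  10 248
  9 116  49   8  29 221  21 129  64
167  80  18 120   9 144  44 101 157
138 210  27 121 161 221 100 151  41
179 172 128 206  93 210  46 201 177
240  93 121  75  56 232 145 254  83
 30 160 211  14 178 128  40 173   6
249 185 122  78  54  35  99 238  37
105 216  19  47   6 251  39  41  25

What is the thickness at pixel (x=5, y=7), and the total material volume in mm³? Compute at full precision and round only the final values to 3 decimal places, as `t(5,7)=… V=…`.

span = t_max - t_min = 2.97 - 0.99 = 1.980
L(5,7) = 232, L_eff = 1 - 232/255 = 0.090196 (inverted)
t(5,7) = 2.97 - 1.980·0.090196 = 2.791
Σt over all 11·9 pixels = 1617759/8500 ≈ 190.3245882
V = pitch²·Σt = 1.7²·1617759/8500 = 550.038

t(5,7)=2.791 V=550.038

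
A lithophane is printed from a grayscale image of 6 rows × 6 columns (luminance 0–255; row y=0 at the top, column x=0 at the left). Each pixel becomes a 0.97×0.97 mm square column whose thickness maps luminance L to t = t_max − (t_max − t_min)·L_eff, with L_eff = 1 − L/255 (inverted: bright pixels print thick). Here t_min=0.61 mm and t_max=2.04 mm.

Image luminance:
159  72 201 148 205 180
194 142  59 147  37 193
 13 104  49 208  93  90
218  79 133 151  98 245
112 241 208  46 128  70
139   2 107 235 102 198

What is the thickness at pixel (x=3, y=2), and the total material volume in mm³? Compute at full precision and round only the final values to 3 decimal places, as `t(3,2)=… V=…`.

span = t_max - t_min = 2.04 - 0.61 = 1.430
L(3,2) = 208, L_eff = 1 - 208/255 = 0.184314 (inverted)
t(3,2) = 2.04 - 1.430·0.184314 = 1.776
Σt over all 6·6 pixels = 207873/4250 ≈ 48.9112941
V = pitch²·Σt = 0.97²·207873/4250 = 46.021

t(3,2)=1.776 V=46.021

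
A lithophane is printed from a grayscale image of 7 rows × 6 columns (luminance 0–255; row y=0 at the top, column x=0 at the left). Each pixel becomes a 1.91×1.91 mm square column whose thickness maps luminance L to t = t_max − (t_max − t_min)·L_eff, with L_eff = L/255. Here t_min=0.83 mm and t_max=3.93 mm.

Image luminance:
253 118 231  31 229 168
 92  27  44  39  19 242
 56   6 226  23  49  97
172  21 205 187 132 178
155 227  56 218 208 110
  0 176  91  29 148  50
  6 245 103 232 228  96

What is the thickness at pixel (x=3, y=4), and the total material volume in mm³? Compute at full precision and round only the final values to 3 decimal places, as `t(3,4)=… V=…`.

t(3,4)=1.280 V=370.518

span = t_max - t_min = 3.93 - 0.83 = 3.100
L(3,4) = 218, L_eff = 218/255 = 0.854902
t(3,4) = 3.93 - 3.100·0.854902 = 1.280
Σt over all 7·6 pixels = 8633/85 ≈ 101.5647059
V = pitch²·Σt = 1.91²·8633/85 = 370.518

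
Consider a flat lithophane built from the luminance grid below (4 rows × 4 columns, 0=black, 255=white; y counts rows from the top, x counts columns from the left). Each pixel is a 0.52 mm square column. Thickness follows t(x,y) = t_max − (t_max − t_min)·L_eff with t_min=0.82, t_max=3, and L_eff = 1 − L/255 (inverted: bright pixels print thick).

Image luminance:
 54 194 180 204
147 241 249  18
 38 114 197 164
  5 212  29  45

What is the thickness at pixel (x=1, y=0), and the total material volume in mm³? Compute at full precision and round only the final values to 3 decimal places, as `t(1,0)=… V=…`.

t(1,0)=2.479 V=8.381

span = t_max - t_min = 3 - 0.82 = 2.180
L(1,0) = 194, L_eff = 1 - 194/255 = 0.239216 (inverted)
t(1,0) = 3 - 2.180·0.239216 = 2.479
Σt over all 4·4 pixels = 30.996
V = pitch²·Σt = 0.52²·30.996 = 8.381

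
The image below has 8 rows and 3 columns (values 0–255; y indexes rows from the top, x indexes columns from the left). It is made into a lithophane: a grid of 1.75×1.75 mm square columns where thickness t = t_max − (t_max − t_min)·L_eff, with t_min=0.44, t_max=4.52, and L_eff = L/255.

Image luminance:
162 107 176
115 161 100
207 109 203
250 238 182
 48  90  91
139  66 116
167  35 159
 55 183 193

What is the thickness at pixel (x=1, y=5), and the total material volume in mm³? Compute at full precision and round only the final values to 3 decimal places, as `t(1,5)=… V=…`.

t(1,5)=3.464 V=167.972

span = t_max - t_min = 4.52 - 0.44 = 4.080
L(1,5) = 66, L_eff = 66/255 = 0.258824
t(1,5) = 4.52 - 4.080·0.258824 = 3.464
Σt over all 8·3 pixels = 54.848
V = pitch²·Σt = 1.75²·54.848 = 167.972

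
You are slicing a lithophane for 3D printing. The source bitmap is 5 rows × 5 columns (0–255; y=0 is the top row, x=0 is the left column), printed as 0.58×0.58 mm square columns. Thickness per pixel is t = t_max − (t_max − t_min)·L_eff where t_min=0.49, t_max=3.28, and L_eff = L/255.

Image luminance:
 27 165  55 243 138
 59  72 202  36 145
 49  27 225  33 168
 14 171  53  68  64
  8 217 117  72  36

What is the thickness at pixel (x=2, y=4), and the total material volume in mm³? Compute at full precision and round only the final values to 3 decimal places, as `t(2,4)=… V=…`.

span = t_max - t_min = 3.28 - 0.49 = 2.790
L(2,4) = 117, L_eff = 117/255 = 0.458824
t(2,4) = 3.28 - 2.790·0.458824 = 2.000
Σt over all 5·5 pixels = 116962/2125 ≈ 55.0409412
V = pitch²·Σt = 0.58²·116962/2125 = 18.516

t(2,4)=2.000 V=18.516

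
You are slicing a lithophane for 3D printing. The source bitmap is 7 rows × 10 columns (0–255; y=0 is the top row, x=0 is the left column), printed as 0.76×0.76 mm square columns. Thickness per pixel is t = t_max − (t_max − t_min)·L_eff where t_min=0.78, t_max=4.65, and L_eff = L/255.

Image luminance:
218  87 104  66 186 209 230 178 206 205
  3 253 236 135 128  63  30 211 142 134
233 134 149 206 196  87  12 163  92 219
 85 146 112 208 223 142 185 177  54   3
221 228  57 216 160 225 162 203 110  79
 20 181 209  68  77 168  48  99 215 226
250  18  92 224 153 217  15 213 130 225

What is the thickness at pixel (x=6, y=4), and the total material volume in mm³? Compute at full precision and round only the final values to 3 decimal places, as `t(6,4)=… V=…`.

t(6,4)=2.191 V=97.203

span = t_max - t_min = 4.65 - 0.78 = 3.870
L(6,4) = 162, L_eff = 162/255 = 0.635294
t(6,4) = 4.65 - 3.870·0.635294 = 2.191
Σt over all 7·10 pixels = 1430439/8500 ≈ 168.2869412
V = pitch²·Σt = 0.76²·1430439/8500 = 97.203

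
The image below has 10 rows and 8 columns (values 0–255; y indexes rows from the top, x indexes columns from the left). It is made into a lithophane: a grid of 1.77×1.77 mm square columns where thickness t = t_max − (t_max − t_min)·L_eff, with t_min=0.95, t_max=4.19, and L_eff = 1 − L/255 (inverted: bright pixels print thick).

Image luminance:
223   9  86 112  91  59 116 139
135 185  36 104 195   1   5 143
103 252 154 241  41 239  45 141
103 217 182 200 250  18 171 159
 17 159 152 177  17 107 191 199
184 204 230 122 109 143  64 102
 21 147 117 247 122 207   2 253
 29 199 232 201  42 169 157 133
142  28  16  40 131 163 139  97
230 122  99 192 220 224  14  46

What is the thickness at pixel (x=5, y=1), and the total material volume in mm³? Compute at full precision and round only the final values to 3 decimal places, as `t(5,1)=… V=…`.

span = t_max - t_min = 4.19 - 0.95 = 3.240
L(5,1) = 1, L_eff = 1 - 1/255 = 0.996078 (inverted)
t(5,1) = 4.19 - 3.240·0.996078 = 0.963
Σt over all 10·8 pixels = 445351/2125 ≈ 209.5769412
V = pitch²·Σt = 1.77²·445351/2125 = 656.584

t(5,1)=0.963 V=656.584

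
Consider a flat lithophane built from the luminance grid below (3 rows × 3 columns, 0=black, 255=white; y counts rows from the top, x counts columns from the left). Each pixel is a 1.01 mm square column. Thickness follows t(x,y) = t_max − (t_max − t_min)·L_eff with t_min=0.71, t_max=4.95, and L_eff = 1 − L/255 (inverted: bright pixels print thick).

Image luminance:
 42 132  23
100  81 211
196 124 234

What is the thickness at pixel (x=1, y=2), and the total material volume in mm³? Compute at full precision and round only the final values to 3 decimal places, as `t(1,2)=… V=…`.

span = t_max - t_min = 4.95 - 0.71 = 4.240
L(1,2) = 124, L_eff = 1 - 124/255 = 0.513725 (inverted)
t(1,2) = 4.95 - 4.240·0.513725 = 2.772
Σt over all 3·3 pixels = 215859/8500 ≈ 25.3951765
V = pitch²·Σt = 1.01²·215859/8500 = 25.906

t(1,2)=2.772 V=25.906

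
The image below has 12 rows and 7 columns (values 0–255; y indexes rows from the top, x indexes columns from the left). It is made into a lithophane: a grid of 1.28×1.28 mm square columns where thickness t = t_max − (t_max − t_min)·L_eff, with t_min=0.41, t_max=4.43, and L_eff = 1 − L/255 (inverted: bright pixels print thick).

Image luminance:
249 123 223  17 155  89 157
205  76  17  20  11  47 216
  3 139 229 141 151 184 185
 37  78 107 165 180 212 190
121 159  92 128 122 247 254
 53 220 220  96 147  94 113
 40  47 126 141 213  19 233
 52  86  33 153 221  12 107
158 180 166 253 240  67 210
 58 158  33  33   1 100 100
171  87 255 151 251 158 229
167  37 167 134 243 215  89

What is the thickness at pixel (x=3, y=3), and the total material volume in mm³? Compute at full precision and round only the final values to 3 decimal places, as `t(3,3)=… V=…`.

t(3,3)=3.011 V=347.415

span = t_max - t_min = 4.43 - 0.41 = 4.020
L(3,3) = 165, L_eff = 1 - 165/255 = 0.352941 (inverted)
t(3,3) = 4.43 - 4.020·0.352941 = 3.011
Σt over all 12·7 pixels = 450596/2125 ≈ 212.0451765
V = pitch²·Σt = 1.28²·450596/2125 = 347.415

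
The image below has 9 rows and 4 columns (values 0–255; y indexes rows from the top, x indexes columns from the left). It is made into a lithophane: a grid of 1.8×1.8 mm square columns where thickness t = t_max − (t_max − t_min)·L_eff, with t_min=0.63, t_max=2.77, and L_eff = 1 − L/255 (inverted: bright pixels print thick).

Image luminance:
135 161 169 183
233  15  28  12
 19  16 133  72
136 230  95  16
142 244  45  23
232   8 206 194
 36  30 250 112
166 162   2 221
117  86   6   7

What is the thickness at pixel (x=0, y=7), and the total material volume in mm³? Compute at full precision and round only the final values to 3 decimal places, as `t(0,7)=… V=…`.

t(0,7)=2.023 V=180.668

span = t_max - t_min = 2.77 - 0.63 = 2.140
L(0,7) = 166, L_eff = 1 - 166/255 = 0.349020 (inverted)
t(0,7) = 2.77 - 2.140·0.349020 = 2.023
Σt over all 9·4 pixels = 118494/2125 ≈ 55.7618824
V = pitch²·Σt = 1.8²·118494/2125 = 180.668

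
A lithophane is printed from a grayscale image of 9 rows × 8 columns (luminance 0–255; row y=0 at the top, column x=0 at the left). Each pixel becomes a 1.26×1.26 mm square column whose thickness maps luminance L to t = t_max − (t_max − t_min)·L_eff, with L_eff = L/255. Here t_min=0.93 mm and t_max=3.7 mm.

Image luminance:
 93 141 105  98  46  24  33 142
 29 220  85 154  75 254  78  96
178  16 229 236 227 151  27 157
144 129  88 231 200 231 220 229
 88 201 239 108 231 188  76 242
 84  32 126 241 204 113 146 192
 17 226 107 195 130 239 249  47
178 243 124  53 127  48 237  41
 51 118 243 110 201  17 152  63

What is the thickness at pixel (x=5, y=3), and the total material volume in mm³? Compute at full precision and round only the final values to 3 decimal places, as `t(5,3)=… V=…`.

span = t_max - t_min = 3.7 - 0.93 = 2.770
L(5,3) = 231, L_eff = 231/255 = 0.905882
t(5,3) = 3.7 - 2.770·0.905882 = 1.191
Σt over all 9·8 pixels = 3997439/25500 ≈ 156.7623137
V = pitch²·Σt = 1.26²·3997439/25500 = 248.876

t(5,3)=1.191 V=248.876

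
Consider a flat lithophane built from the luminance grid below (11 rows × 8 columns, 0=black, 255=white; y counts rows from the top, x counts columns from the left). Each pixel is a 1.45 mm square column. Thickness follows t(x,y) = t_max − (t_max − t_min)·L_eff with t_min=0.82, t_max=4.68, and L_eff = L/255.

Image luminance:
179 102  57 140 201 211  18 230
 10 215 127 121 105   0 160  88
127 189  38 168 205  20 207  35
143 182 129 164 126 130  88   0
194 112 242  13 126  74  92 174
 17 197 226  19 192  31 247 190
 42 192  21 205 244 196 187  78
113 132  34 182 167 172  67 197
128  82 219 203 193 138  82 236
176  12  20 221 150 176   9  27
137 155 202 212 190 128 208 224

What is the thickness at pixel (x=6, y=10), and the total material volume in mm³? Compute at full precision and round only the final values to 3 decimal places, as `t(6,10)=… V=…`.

span = t_max - t_min = 4.68 - 0.82 = 3.860
L(6,10) = 208, L_eff = 208/255 = 0.815686
t(6,10) = 4.68 - 3.860·0.815686 = 1.531
Σt over all 11·8 pixels = 1485043/6375 ≈ 232.9479216
V = pitch²·Σt = 1.45²·1485043/6375 = 489.773

t(6,10)=1.531 V=489.773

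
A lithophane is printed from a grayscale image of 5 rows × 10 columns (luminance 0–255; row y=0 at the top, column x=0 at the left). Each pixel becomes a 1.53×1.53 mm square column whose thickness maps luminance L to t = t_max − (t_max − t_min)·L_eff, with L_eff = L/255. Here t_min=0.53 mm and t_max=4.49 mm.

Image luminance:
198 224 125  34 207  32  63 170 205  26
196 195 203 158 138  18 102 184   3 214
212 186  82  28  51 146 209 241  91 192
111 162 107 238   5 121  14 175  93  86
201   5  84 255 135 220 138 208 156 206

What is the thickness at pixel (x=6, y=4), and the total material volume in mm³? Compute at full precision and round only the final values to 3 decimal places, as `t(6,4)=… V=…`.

t(6,4)=2.347 V=276.406

span = t_max - t_min = 4.49 - 0.53 = 3.960
L(6,4) = 138, L_eff = 138/255 = 0.541176
t(6,4) = 4.49 - 3.960·0.541176 = 2.347
Σt over all 5·10 pixels = 501827/4250 ≈ 118.0769412
V = pitch²·Σt = 1.53²·501827/4250 = 276.406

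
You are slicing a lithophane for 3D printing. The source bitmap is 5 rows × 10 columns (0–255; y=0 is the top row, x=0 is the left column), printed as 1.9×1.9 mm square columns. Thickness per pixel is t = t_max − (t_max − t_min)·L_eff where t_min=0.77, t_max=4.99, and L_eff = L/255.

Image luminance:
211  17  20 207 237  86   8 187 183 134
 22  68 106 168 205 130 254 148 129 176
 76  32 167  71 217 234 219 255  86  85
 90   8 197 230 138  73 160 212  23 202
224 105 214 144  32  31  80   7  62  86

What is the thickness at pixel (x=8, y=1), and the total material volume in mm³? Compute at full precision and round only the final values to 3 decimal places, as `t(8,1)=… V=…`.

t(8,1)=2.855 V=515.001

span = t_max - t_min = 4.99 - 0.77 = 4.220
L(8,1) = 129, L_eff = 129/255 = 0.505882
t(8,1) = 4.99 - 4.220·0.505882 = 2.855
Σt over all 5·10 pixels = 606303/4250 ≈ 142.6595294
V = pitch²·Σt = 1.9²·606303/4250 = 515.001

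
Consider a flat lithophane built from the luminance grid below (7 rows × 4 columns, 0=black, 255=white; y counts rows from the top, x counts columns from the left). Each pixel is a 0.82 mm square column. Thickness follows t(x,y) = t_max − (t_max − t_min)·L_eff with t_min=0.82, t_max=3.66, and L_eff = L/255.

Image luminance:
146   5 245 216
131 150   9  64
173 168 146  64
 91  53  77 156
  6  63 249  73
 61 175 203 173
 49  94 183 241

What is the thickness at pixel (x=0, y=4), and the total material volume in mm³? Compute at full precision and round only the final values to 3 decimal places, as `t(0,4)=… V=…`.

t(0,4)=3.593 V=42.967

span = t_max - t_min = 3.66 - 0.82 = 2.840
L(0,4) = 6, L_eff = 6/255 = 0.023529
t(0,4) = 3.66 - 2.840·0.023529 = 3.593
Σt over all 7·4 pixels = 407366/6375 ≈ 63.9005490
V = pitch²·Σt = 0.82²·407366/6375 = 42.967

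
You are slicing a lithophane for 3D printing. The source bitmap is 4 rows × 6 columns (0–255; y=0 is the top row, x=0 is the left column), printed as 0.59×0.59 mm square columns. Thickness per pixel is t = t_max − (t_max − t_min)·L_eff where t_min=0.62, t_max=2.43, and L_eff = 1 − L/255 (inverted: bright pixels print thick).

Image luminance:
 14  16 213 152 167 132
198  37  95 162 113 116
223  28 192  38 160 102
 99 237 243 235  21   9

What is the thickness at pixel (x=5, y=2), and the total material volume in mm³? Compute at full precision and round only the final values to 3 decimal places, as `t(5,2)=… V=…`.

span = t_max - t_min = 2.43 - 0.62 = 1.810
L(5,2) = 102, L_eff = 1 - 102/255 = 0.600000 (inverted)
t(5,2) = 2.43 - 1.810·0.600000 = 1.344
Σt over all 4·6 pixels = 461401/12750 ≈ 36.1883137
V = pitch²·Σt = 0.59²·461401/12750 = 12.597

t(5,2)=1.344 V=12.597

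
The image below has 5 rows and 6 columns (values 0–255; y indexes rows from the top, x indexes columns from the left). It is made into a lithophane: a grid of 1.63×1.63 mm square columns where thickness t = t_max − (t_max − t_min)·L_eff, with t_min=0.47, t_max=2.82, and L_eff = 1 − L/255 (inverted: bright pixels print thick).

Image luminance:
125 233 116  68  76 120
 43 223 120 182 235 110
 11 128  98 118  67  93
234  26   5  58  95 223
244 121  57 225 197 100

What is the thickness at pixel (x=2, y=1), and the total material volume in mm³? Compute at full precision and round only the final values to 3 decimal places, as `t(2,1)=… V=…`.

span = t_max - t_min = 2.82 - 0.47 = 2.350
L(2,1) = 120, L_eff = 1 - 120/255 = 0.529412 (inverted)
t(2,1) = 2.82 - 2.350·0.529412 = 1.576
Σt over all 5·6 pixels = 248207/5100 ≈ 48.6680392
V = pitch²·Σt = 1.63²·248207/5100 = 129.306

t(2,1)=1.576 V=129.306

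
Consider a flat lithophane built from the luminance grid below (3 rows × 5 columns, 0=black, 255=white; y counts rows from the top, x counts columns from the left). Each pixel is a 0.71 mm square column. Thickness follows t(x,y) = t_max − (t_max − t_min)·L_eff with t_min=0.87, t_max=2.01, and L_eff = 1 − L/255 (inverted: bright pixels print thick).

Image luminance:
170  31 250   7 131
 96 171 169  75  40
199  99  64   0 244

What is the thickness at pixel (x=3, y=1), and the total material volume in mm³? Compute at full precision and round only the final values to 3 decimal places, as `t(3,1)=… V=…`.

t(3,1)=1.205 V=10.513

span = t_max - t_min = 2.01 - 0.87 = 1.140
L(3,1) = 75, L_eff = 1 - 75/255 = 0.705882 (inverted)
t(3,1) = 2.01 - 1.140·0.705882 = 1.205
Σt over all 3·5 pixels = 177273/8500 ≈ 20.8556471
V = pitch²·Σt = 0.71²·177273/8500 = 10.513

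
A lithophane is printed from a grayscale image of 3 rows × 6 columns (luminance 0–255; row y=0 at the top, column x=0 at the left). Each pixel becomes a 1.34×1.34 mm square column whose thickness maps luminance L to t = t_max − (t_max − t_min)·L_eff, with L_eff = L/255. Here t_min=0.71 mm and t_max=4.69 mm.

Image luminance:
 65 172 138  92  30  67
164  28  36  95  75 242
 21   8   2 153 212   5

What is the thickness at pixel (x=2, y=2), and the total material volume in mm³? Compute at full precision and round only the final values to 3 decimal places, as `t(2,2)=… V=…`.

t(2,2)=4.659 V=106.604

span = t_max - t_min = 4.69 - 0.71 = 3.980
L(2,2) = 2, L_eff = 2/255 = 0.007843
t(2,2) = 4.69 - 3.980·0.007843 = 4.659
Σt over all 3·6 pixels = 25232/425 ≈ 59.3694118
V = pitch²·Σt = 1.34²·25232/425 = 106.604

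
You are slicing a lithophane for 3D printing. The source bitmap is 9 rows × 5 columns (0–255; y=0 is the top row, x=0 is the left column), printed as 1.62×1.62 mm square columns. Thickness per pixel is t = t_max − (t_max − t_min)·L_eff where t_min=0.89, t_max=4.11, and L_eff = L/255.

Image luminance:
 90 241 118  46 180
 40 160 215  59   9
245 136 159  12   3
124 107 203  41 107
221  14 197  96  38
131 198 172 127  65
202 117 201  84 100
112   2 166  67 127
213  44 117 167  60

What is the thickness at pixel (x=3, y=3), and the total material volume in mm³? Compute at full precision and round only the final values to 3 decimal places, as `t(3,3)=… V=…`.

t(3,3)=3.592 V=308.650

span = t_max - t_min = 4.11 - 0.89 = 3.220
L(3,3) = 41, L_eff = 41/255 = 0.160784
t(3,3) = 4.11 - 3.220·0.160784 = 3.592
Σt over all 9·5 pixels = 2998999/25500 ≈ 117.6078039
V = pitch²·Σt = 1.62²·2998999/25500 = 308.650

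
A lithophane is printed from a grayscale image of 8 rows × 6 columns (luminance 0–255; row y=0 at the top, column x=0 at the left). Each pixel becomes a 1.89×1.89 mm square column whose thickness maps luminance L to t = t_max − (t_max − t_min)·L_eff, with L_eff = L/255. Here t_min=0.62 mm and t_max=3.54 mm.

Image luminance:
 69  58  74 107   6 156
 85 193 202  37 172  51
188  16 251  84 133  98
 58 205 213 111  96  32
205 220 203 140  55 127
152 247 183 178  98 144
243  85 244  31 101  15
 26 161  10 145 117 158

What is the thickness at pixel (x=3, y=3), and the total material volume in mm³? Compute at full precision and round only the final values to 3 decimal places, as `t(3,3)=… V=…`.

t(3,3)=2.269 V=362.242

span = t_max - t_min = 3.54 - 0.62 = 2.920
L(3,3) = 111, L_eff = 111/255 = 0.435294
t(3,3) = 3.54 - 2.920·0.435294 = 2.269
Σt over all 8·6 pixels = 646481/6375 ≈ 101.4087843
V = pitch²·Σt = 1.89²·646481/6375 = 362.242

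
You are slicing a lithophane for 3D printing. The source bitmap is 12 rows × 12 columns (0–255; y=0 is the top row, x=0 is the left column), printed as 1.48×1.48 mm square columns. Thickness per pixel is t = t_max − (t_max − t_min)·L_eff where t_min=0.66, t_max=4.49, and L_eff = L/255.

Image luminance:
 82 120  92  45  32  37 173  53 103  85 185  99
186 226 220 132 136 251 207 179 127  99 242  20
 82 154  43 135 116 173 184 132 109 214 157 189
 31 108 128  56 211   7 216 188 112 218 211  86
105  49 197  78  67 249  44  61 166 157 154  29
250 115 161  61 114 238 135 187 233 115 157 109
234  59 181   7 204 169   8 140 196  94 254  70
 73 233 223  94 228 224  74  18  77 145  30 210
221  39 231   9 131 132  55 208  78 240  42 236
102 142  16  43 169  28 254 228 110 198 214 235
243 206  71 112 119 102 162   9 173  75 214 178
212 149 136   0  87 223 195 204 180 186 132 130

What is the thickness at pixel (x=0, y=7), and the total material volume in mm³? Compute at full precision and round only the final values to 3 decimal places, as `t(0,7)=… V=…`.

span = t_max - t_min = 4.49 - 0.66 = 3.830
L(0,7) = 73, L_eff = 73/255 = 0.286275
t(0,7) = 4.49 - 3.830·0.286275 = 3.394
Σt over all 12·12 pixels = 4466111/12750 ≈ 350.2832157
V = pitch²·Σt = 1.48²·4466111/12750 = 767.260

t(0,7)=3.394 V=767.260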